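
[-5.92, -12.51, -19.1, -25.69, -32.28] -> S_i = -5.92 + -6.59*i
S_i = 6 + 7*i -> [6, 13, 20, 27, 34]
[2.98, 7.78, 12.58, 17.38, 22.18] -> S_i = 2.98 + 4.80*i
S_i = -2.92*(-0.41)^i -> [-2.92, 1.2, -0.49, 0.2, -0.08]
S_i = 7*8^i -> [7, 56, 448, 3584, 28672]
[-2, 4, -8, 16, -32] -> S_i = -2*-2^i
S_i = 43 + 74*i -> [43, 117, 191, 265, 339]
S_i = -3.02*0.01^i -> [-3.02, -0.03, -0.0, -0.0, -0.0]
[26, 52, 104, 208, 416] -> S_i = 26*2^i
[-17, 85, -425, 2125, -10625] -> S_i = -17*-5^i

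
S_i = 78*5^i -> [78, 390, 1950, 9750, 48750]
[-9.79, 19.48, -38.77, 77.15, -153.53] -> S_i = -9.79*(-1.99)^i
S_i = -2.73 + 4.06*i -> [-2.73, 1.33, 5.39, 9.45, 13.51]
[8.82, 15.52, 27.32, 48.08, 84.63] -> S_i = 8.82*1.76^i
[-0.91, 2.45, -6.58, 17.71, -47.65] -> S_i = -0.91*(-2.69)^i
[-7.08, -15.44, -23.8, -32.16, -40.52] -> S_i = -7.08 + -8.36*i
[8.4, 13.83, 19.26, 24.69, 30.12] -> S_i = 8.40 + 5.43*i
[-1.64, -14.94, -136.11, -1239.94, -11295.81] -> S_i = -1.64*9.11^i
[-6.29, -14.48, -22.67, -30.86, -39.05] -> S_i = -6.29 + -8.19*i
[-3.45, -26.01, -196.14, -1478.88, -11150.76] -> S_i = -3.45*7.54^i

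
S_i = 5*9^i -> [5, 45, 405, 3645, 32805]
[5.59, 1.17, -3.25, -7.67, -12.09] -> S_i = 5.59 + -4.42*i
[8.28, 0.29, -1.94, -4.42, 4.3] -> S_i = Random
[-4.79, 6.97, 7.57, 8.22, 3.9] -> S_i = Random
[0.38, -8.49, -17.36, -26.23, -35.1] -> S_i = 0.38 + -8.87*i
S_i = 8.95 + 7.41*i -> [8.95, 16.36, 23.77, 31.18, 38.59]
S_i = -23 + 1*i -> [-23, -22, -21, -20, -19]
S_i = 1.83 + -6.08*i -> [1.83, -4.25, -10.33, -16.41, -22.49]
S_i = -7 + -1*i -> [-7, -8, -9, -10, -11]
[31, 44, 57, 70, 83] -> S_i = 31 + 13*i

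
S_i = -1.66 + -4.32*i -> [-1.66, -5.98, -10.3, -14.62, -18.94]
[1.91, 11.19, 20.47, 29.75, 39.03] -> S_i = 1.91 + 9.28*i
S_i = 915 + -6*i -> [915, 909, 903, 897, 891]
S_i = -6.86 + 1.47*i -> [-6.86, -5.39, -3.92, -2.45, -0.98]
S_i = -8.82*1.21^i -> [-8.82, -10.67, -12.91, -15.63, -18.91]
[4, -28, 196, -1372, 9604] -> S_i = 4*-7^i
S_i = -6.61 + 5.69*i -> [-6.61, -0.92, 4.77, 10.46, 16.15]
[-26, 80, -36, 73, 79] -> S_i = Random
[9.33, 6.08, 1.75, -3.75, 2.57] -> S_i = Random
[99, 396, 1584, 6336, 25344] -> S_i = 99*4^i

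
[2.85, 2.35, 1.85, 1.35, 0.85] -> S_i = 2.85 + -0.50*i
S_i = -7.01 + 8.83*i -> [-7.01, 1.82, 10.65, 19.48, 28.31]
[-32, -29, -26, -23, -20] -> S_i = -32 + 3*i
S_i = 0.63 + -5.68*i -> [0.63, -5.05, -10.73, -16.41, -22.09]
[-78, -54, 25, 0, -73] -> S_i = Random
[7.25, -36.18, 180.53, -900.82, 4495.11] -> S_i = 7.25*(-4.99)^i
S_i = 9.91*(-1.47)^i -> [9.91, -14.57, 21.41, -31.48, 46.27]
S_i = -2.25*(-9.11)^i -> [-2.25, 20.5, -186.73, 1701.13, -15497.3]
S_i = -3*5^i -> [-3, -15, -75, -375, -1875]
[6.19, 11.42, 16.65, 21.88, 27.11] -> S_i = 6.19 + 5.23*i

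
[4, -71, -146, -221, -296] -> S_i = 4 + -75*i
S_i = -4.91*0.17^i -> [-4.91, -0.83, -0.14, -0.02, -0.0]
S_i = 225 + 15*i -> [225, 240, 255, 270, 285]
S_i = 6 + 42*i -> [6, 48, 90, 132, 174]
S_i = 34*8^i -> [34, 272, 2176, 17408, 139264]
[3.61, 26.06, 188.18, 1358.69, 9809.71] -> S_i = 3.61*7.22^i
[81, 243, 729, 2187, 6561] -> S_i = 81*3^i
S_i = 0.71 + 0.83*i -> [0.71, 1.54, 2.37, 3.2, 4.03]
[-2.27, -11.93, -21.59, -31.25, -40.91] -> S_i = -2.27 + -9.66*i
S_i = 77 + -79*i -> [77, -2, -81, -160, -239]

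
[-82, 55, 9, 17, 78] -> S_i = Random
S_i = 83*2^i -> [83, 166, 332, 664, 1328]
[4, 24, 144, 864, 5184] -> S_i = 4*6^i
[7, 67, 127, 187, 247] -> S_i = 7 + 60*i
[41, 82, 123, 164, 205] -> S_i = 41 + 41*i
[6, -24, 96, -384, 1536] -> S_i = 6*-4^i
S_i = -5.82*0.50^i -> [-5.82, -2.91, -1.46, -0.73, -0.36]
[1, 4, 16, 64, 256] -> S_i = 1*4^i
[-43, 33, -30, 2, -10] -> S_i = Random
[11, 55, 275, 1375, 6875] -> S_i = 11*5^i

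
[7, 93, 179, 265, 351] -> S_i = 7 + 86*i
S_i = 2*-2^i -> [2, -4, 8, -16, 32]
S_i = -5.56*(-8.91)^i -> [-5.56, 49.54, -441.4, 3932.85, -35041.74]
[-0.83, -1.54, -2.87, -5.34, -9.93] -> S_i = -0.83*1.86^i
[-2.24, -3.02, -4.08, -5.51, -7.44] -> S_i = -2.24*1.35^i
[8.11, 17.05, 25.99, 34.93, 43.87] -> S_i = 8.11 + 8.94*i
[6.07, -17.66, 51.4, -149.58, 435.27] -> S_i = 6.07*(-2.91)^i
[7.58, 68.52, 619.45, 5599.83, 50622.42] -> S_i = 7.58*9.04^i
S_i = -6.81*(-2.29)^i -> [-6.81, 15.59, -35.71, 81.78, -187.28]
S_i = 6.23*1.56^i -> [6.23, 9.72, 15.16, 23.65, 36.9]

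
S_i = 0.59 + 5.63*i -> [0.59, 6.22, 11.85, 17.48, 23.11]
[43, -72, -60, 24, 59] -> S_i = Random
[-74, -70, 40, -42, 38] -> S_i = Random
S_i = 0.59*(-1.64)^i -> [0.59, -0.97, 1.59, -2.6, 4.27]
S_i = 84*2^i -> [84, 168, 336, 672, 1344]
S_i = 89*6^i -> [89, 534, 3204, 19224, 115344]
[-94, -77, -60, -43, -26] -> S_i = -94 + 17*i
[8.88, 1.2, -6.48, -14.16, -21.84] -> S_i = 8.88 + -7.68*i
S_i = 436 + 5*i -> [436, 441, 446, 451, 456]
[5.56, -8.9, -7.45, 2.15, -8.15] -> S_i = Random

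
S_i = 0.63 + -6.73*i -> [0.63, -6.1, -12.83, -19.56, -26.29]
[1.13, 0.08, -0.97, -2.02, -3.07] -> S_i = 1.13 + -1.05*i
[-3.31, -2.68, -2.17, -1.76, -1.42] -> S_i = -3.31*0.81^i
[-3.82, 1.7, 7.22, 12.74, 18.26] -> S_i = -3.82 + 5.52*i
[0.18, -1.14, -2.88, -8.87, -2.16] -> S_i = Random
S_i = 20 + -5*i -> [20, 15, 10, 5, 0]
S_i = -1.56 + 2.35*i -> [-1.56, 0.79, 3.14, 5.49, 7.84]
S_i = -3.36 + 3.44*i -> [-3.36, 0.08, 3.52, 6.96, 10.4]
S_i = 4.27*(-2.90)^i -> [4.27, -12.38, 35.91, -104.14, 302.01]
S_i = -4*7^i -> [-4, -28, -196, -1372, -9604]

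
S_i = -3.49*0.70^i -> [-3.49, -2.44, -1.71, -1.2, -0.84]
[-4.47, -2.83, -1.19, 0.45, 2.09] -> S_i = -4.47 + 1.64*i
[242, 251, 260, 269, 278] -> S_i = 242 + 9*i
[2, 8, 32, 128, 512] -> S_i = 2*4^i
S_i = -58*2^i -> [-58, -116, -232, -464, -928]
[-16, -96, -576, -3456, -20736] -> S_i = -16*6^i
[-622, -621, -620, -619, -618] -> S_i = -622 + 1*i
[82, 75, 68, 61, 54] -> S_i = 82 + -7*i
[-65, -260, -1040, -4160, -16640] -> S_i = -65*4^i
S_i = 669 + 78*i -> [669, 747, 825, 903, 981]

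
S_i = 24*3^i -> [24, 72, 216, 648, 1944]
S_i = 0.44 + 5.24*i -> [0.44, 5.68, 10.92, 16.16, 21.4]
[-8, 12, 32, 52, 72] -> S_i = -8 + 20*i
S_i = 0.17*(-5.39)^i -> [0.17, -0.92, 4.94, -26.62, 143.48]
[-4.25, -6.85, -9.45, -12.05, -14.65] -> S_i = -4.25 + -2.60*i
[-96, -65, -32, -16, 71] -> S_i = Random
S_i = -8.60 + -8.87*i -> [-8.6, -17.47, -26.34, -35.21, -44.08]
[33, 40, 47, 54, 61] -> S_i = 33 + 7*i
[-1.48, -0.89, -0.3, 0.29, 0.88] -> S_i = -1.48 + 0.59*i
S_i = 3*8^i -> [3, 24, 192, 1536, 12288]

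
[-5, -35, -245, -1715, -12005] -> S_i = -5*7^i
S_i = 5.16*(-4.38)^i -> [5.16, -22.6, 98.99, -433.58, 1899.09]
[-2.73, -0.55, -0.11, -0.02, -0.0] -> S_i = -2.73*0.20^i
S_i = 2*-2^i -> [2, -4, 8, -16, 32]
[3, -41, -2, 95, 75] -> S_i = Random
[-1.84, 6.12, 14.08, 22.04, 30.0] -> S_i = -1.84 + 7.96*i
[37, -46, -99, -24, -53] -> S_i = Random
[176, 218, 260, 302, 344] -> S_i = 176 + 42*i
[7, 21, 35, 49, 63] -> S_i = 7 + 14*i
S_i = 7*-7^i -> [7, -49, 343, -2401, 16807]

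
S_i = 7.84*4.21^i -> [7.84, 33.01, 138.96, 585.01, 2462.89]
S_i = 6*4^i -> [6, 24, 96, 384, 1536]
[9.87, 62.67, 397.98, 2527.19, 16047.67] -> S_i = 9.87*6.35^i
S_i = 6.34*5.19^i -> [6.34, 32.9, 170.77, 886.32, 4600.01]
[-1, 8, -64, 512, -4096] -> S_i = -1*-8^i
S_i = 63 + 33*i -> [63, 96, 129, 162, 195]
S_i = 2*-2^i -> [2, -4, 8, -16, 32]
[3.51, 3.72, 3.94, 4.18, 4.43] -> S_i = 3.51*1.06^i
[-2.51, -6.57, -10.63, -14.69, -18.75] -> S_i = -2.51 + -4.06*i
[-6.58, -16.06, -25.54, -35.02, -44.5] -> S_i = -6.58 + -9.48*i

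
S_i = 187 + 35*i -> [187, 222, 257, 292, 327]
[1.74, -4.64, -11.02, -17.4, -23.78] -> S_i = 1.74 + -6.38*i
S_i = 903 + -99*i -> [903, 804, 705, 606, 507]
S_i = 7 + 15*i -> [7, 22, 37, 52, 67]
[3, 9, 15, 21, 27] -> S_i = 3 + 6*i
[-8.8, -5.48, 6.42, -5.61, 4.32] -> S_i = Random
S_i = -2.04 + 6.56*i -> [-2.04, 4.52, 11.08, 17.64, 24.2]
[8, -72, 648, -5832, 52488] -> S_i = 8*-9^i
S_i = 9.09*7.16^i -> [9.09, 65.08, 466.0, 3336.59, 23889.99]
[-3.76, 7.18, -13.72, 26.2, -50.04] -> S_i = -3.76*(-1.91)^i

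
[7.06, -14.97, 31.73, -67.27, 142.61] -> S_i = 7.06*(-2.12)^i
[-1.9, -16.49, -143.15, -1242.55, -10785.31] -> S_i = -1.90*8.68^i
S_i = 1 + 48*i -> [1, 49, 97, 145, 193]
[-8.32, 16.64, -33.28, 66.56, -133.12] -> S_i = -8.32*(-2.00)^i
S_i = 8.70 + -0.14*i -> [8.7, 8.56, 8.42, 8.28, 8.14]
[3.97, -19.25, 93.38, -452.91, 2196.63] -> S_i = 3.97*(-4.85)^i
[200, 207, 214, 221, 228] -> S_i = 200 + 7*i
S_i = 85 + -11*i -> [85, 74, 63, 52, 41]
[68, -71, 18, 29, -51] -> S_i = Random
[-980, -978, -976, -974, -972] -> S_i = -980 + 2*i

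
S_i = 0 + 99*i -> [0, 99, 198, 297, 396]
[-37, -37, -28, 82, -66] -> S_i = Random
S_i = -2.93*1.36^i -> [-2.93, -3.98, -5.42, -7.37, -10.02]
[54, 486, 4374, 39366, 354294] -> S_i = 54*9^i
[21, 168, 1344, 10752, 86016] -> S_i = 21*8^i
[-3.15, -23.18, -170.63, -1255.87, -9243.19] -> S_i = -3.15*7.36^i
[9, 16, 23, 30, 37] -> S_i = 9 + 7*i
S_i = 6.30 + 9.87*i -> [6.3, 16.17, 26.04, 35.91, 45.78]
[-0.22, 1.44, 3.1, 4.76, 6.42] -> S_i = -0.22 + 1.66*i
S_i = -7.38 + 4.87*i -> [-7.38, -2.51, 2.36, 7.23, 12.1]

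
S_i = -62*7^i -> [-62, -434, -3038, -21266, -148862]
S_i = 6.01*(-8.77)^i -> [6.01, -52.71, 462.25, -4053.9, 35552.72]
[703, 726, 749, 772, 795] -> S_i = 703 + 23*i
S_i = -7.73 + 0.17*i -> [-7.73, -7.56, -7.39, -7.22, -7.05]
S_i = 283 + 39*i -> [283, 322, 361, 400, 439]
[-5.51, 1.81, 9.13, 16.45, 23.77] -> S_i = -5.51 + 7.32*i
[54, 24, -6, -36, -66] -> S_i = 54 + -30*i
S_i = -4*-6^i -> [-4, 24, -144, 864, -5184]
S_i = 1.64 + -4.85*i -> [1.64, -3.21, -8.06, -12.91, -17.76]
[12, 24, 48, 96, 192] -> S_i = 12*2^i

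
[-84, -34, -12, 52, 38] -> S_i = Random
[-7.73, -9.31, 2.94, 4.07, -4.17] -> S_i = Random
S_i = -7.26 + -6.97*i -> [-7.26, -14.23, -21.2, -28.17, -35.14]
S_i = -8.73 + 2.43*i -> [-8.73, -6.3, -3.87, -1.44, 0.99]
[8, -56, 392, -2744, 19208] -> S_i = 8*-7^i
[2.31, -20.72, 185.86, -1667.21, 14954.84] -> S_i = 2.31*(-8.97)^i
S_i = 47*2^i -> [47, 94, 188, 376, 752]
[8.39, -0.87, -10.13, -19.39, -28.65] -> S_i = 8.39 + -9.26*i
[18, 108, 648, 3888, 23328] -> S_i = 18*6^i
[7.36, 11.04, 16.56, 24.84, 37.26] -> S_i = 7.36*1.50^i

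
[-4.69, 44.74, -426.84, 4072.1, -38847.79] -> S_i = -4.69*(-9.54)^i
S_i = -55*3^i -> [-55, -165, -495, -1485, -4455]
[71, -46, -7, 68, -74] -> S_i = Random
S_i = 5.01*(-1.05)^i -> [5.01, -5.26, 5.52, -5.8, 6.09]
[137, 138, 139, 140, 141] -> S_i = 137 + 1*i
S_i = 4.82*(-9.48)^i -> [4.82, -45.69, 433.18, -4106.5, 38929.64]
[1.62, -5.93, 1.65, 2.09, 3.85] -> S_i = Random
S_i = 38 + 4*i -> [38, 42, 46, 50, 54]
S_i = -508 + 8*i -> [-508, -500, -492, -484, -476]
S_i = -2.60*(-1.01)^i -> [-2.6, 2.63, -2.65, 2.68, -2.71]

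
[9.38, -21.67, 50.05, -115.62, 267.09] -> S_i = 9.38*(-2.31)^i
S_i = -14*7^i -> [-14, -98, -686, -4802, -33614]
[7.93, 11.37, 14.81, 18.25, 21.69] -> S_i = 7.93 + 3.44*i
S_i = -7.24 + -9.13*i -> [-7.24, -16.37, -25.5, -34.63, -43.76]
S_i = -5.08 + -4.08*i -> [-5.08, -9.16, -13.24, -17.32, -21.4]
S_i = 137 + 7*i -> [137, 144, 151, 158, 165]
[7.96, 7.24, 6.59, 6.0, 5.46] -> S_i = 7.96*0.91^i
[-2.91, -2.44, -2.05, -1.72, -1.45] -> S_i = -2.91*0.84^i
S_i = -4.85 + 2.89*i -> [-4.85, -1.96, 0.93, 3.82, 6.71]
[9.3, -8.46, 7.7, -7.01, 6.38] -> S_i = 9.30*(-0.91)^i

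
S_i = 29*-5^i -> [29, -145, 725, -3625, 18125]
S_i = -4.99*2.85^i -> [-4.99, -14.22, -40.53, -115.51, -329.22]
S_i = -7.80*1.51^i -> [-7.8, -11.78, -17.78, -26.86, -40.55]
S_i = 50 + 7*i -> [50, 57, 64, 71, 78]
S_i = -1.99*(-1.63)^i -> [-1.99, 3.24, -5.29, 8.62, -14.05]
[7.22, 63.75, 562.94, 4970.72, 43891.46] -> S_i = 7.22*8.83^i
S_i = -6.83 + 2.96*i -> [-6.83, -3.87, -0.91, 2.05, 5.01]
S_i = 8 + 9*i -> [8, 17, 26, 35, 44]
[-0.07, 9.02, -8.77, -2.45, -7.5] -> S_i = Random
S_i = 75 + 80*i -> [75, 155, 235, 315, 395]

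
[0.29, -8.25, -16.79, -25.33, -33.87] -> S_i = 0.29 + -8.54*i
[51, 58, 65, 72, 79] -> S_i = 51 + 7*i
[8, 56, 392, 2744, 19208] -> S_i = 8*7^i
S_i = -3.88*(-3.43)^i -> [-3.88, 13.31, -45.65, 156.57, -537.04]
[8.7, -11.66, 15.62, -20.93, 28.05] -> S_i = 8.70*(-1.34)^i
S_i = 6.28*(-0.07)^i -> [6.28, -0.44, 0.03, -0.0, 0.0]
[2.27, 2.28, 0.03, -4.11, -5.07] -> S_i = Random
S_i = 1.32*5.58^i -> [1.32, 7.37, 41.1, 229.34, 1279.71]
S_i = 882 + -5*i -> [882, 877, 872, 867, 862]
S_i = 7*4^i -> [7, 28, 112, 448, 1792]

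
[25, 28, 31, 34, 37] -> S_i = 25 + 3*i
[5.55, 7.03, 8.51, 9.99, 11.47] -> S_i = 5.55 + 1.48*i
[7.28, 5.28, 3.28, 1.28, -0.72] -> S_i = 7.28 + -2.00*i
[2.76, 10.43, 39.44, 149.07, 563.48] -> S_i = 2.76*3.78^i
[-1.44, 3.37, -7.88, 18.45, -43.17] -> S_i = -1.44*(-2.34)^i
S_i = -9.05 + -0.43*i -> [-9.05, -9.48, -9.91, -10.34, -10.77]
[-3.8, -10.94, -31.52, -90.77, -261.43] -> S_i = -3.80*2.88^i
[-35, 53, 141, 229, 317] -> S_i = -35 + 88*i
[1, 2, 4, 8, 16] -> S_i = 1*2^i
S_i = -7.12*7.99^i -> [-7.12, -56.89, -454.54, -3631.79, -29017.98]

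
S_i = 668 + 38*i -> [668, 706, 744, 782, 820]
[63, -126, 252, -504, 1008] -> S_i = 63*-2^i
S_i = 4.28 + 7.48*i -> [4.28, 11.76, 19.24, 26.72, 34.2]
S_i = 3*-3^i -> [3, -9, 27, -81, 243]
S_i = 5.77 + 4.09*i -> [5.77, 9.86, 13.95, 18.04, 22.13]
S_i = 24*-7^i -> [24, -168, 1176, -8232, 57624]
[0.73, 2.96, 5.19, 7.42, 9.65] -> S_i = 0.73 + 2.23*i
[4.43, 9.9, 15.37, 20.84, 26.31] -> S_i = 4.43 + 5.47*i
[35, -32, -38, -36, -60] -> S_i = Random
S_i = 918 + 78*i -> [918, 996, 1074, 1152, 1230]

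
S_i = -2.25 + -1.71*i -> [-2.25, -3.96, -5.67, -7.38, -9.09]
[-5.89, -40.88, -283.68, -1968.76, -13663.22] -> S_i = -5.89*6.94^i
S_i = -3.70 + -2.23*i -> [-3.7, -5.93, -8.16, -10.39, -12.62]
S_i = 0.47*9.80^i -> [0.47, 4.61, 45.14, 442.36, 4335.13]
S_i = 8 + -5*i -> [8, 3, -2, -7, -12]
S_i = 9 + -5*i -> [9, 4, -1, -6, -11]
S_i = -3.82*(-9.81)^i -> [-3.82, 37.47, -367.62, 3606.37, -35378.5]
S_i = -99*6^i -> [-99, -594, -3564, -21384, -128304]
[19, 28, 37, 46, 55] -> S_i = 19 + 9*i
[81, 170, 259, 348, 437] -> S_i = 81 + 89*i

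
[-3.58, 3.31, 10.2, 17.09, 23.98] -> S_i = -3.58 + 6.89*i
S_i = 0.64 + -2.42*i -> [0.64, -1.78, -4.2, -6.62, -9.04]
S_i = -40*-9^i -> [-40, 360, -3240, 29160, -262440]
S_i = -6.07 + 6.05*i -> [-6.07, -0.02, 6.03, 12.08, 18.13]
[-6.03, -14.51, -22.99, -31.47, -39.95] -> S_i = -6.03 + -8.48*i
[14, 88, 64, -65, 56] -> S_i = Random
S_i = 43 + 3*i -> [43, 46, 49, 52, 55]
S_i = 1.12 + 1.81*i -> [1.12, 2.93, 4.74, 6.55, 8.36]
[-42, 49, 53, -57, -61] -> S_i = Random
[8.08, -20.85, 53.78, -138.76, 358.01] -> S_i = 8.08*(-2.58)^i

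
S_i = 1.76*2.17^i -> [1.76, 3.82, 8.29, 17.98, 39.03]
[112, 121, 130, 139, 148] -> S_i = 112 + 9*i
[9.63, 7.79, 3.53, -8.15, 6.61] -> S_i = Random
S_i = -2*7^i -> [-2, -14, -98, -686, -4802]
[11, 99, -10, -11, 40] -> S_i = Random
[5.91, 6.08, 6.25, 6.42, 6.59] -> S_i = 5.91 + 0.17*i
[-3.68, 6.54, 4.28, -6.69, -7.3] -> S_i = Random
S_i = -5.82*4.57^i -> [-5.82, -26.6, -121.55, -555.48, -2538.56]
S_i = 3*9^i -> [3, 27, 243, 2187, 19683]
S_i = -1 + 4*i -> [-1, 3, 7, 11, 15]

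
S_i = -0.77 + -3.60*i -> [-0.77, -4.37, -7.97, -11.57, -15.17]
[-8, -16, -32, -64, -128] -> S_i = -8*2^i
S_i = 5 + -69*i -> [5, -64, -133, -202, -271]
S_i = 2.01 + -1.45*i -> [2.01, 0.56, -0.89, -2.34, -3.79]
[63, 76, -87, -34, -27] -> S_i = Random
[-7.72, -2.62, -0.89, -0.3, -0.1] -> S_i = -7.72*0.34^i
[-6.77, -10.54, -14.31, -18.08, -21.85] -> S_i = -6.77 + -3.77*i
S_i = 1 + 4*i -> [1, 5, 9, 13, 17]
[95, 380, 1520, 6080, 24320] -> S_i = 95*4^i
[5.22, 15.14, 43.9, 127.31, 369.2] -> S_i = 5.22*2.90^i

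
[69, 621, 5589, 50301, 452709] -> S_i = 69*9^i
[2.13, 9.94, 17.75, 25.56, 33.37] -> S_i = 2.13 + 7.81*i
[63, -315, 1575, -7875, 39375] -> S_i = 63*-5^i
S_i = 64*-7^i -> [64, -448, 3136, -21952, 153664]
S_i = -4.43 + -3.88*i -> [-4.43, -8.31, -12.19, -16.07, -19.95]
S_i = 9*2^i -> [9, 18, 36, 72, 144]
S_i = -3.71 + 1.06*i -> [-3.71, -2.65, -1.59, -0.53, 0.53]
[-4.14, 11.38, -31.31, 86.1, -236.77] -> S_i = -4.14*(-2.75)^i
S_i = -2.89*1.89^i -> [-2.89, -5.46, -10.32, -19.51, -36.88]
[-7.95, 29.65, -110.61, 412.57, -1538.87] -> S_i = -7.95*(-3.73)^i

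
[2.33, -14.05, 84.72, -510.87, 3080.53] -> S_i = 2.33*(-6.03)^i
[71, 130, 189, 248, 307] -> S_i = 71 + 59*i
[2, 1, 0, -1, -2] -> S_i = 2 + -1*i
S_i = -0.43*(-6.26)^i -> [-0.43, 2.69, -16.85, 105.49, -660.34]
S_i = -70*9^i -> [-70, -630, -5670, -51030, -459270]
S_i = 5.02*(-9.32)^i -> [5.02, -46.79, 436.05, -4063.98, 37876.28]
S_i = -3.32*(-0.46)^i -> [-3.32, 1.53, -0.7, 0.32, -0.15]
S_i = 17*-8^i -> [17, -136, 1088, -8704, 69632]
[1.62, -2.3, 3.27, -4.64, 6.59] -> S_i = 1.62*(-1.42)^i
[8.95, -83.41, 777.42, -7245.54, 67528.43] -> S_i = 8.95*(-9.32)^i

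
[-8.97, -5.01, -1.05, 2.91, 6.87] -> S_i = -8.97 + 3.96*i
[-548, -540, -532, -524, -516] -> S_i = -548 + 8*i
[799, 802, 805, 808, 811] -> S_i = 799 + 3*i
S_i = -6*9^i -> [-6, -54, -486, -4374, -39366]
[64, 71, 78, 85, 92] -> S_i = 64 + 7*i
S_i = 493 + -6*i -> [493, 487, 481, 475, 469]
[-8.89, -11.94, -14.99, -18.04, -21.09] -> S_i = -8.89 + -3.05*i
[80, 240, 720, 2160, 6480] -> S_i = 80*3^i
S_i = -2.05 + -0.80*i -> [-2.05, -2.85, -3.65, -4.45, -5.25]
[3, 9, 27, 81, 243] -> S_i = 3*3^i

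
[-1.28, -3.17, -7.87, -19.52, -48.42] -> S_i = -1.28*2.48^i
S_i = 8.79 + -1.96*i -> [8.79, 6.83, 4.87, 2.91, 0.95]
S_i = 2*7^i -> [2, 14, 98, 686, 4802]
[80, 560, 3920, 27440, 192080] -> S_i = 80*7^i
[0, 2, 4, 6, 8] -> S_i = 0 + 2*i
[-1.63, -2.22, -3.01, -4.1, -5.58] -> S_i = -1.63*1.36^i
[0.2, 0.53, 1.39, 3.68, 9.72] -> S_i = 0.20*2.64^i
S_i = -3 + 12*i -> [-3, 9, 21, 33, 45]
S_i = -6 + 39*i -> [-6, 33, 72, 111, 150]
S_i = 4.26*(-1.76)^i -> [4.26, -7.5, 13.2, -23.22, 40.88]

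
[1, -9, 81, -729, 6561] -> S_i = 1*-9^i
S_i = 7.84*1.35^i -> [7.84, 10.58, 14.29, 19.29, 26.04]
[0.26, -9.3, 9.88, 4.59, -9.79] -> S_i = Random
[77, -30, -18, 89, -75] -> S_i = Random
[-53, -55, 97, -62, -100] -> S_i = Random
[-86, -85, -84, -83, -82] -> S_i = -86 + 1*i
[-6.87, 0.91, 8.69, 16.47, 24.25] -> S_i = -6.87 + 7.78*i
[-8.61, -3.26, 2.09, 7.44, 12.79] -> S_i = -8.61 + 5.35*i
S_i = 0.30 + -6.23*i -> [0.3, -5.93, -12.16, -18.39, -24.62]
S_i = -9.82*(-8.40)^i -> [-9.82, 82.49, -692.9, 5820.35, -48890.97]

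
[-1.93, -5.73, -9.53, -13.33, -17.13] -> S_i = -1.93 + -3.80*i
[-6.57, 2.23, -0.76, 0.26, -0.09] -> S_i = -6.57*(-0.34)^i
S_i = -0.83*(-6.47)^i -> [-0.83, 5.37, -34.74, 224.8, -1454.44]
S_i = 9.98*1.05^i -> [9.98, 10.48, 11.0, 11.55, 12.13]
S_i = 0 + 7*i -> [0, 7, 14, 21, 28]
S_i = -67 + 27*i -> [-67, -40, -13, 14, 41]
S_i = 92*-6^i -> [92, -552, 3312, -19872, 119232]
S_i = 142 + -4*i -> [142, 138, 134, 130, 126]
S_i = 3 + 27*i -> [3, 30, 57, 84, 111]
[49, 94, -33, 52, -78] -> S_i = Random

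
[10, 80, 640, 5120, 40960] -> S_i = 10*8^i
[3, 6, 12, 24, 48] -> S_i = 3*2^i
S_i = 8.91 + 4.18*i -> [8.91, 13.09, 17.27, 21.45, 25.63]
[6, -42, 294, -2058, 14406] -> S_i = 6*-7^i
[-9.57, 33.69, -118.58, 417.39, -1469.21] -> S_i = -9.57*(-3.52)^i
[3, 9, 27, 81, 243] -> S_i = 3*3^i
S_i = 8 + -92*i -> [8, -84, -176, -268, -360]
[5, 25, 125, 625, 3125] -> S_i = 5*5^i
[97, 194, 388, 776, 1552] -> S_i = 97*2^i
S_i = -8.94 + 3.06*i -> [-8.94, -5.88, -2.82, 0.24, 3.3]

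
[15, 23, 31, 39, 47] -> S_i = 15 + 8*i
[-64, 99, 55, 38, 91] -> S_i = Random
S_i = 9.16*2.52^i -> [9.16, 23.08, 58.17, 146.59, 369.4]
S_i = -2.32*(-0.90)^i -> [-2.32, 2.09, -1.88, 1.69, -1.52]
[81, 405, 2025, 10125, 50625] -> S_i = 81*5^i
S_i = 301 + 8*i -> [301, 309, 317, 325, 333]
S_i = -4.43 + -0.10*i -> [-4.43, -4.53, -4.63, -4.73, -4.83]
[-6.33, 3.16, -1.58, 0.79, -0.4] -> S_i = -6.33*(-0.50)^i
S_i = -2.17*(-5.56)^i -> [-2.17, 12.07, -67.08, 372.98, -2073.76]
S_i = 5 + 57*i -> [5, 62, 119, 176, 233]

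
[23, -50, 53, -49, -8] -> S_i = Random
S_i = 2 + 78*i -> [2, 80, 158, 236, 314]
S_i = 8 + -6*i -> [8, 2, -4, -10, -16]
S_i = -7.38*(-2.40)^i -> [-7.38, 17.71, -42.51, 102.02, -244.85]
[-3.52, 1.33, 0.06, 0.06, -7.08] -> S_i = Random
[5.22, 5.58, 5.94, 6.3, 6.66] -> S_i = 5.22 + 0.36*i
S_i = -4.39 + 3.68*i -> [-4.39, -0.71, 2.97, 6.65, 10.33]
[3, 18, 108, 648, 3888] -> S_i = 3*6^i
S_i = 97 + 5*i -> [97, 102, 107, 112, 117]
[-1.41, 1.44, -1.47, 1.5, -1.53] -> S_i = -1.41*(-1.02)^i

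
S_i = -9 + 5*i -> [-9, -4, 1, 6, 11]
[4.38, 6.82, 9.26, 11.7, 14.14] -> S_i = 4.38 + 2.44*i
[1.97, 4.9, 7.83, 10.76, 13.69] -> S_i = 1.97 + 2.93*i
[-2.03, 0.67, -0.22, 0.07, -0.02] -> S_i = -2.03*(-0.33)^i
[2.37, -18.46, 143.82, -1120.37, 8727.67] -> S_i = 2.37*(-7.79)^i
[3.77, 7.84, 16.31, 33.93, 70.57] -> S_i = 3.77*2.08^i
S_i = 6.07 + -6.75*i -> [6.07, -0.68, -7.43, -14.18, -20.93]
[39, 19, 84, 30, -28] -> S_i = Random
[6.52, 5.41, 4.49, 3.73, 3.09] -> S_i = 6.52*0.83^i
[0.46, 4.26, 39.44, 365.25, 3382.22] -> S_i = 0.46*9.26^i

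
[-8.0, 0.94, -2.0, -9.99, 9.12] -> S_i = Random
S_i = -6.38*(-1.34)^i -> [-6.38, 8.55, -11.46, 15.35, -20.57]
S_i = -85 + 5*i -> [-85, -80, -75, -70, -65]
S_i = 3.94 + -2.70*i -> [3.94, 1.24, -1.46, -4.16, -6.86]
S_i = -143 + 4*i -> [-143, -139, -135, -131, -127]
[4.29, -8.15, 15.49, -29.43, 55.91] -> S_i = 4.29*(-1.90)^i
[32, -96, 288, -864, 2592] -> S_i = 32*-3^i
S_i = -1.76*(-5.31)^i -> [-1.76, 9.35, -49.63, 263.51, -1399.24]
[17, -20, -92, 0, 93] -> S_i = Random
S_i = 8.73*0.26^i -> [8.73, 2.27, 0.59, 0.15, 0.04]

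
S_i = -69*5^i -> [-69, -345, -1725, -8625, -43125]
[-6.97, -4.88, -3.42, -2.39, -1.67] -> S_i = -6.97*0.70^i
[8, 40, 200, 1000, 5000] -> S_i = 8*5^i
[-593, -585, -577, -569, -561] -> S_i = -593 + 8*i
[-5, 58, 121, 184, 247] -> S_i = -5 + 63*i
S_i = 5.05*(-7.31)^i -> [5.05, -36.92, 269.85, -1972.62, 14419.85]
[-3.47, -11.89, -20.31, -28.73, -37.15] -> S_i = -3.47 + -8.42*i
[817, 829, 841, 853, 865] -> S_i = 817 + 12*i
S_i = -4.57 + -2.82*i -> [-4.57, -7.39, -10.21, -13.03, -15.85]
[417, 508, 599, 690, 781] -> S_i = 417 + 91*i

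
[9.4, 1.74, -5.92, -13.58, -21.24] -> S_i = 9.40 + -7.66*i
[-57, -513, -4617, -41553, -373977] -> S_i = -57*9^i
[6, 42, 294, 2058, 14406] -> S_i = 6*7^i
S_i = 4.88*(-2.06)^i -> [4.88, -10.05, 20.71, -42.66, 87.88]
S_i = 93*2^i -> [93, 186, 372, 744, 1488]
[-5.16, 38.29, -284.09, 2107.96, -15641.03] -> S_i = -5.16*(-7.42)^i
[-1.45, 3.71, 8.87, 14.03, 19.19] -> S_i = -1.45 + 5.16*i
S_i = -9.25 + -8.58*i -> [-9.25, -17.83, -26.41, -34.99, -43.57]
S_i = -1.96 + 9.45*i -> [-1.96, 7.49, 16.94, 26.39, 35.84]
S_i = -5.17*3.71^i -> [-5.17, -19.18, -71.16, -264.01, -979.46]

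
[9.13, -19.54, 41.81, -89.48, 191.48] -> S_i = 9.13*(-2.14)^i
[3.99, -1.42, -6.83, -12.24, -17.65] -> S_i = 3.99 + -5.41*i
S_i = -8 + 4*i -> [-8, -4, 0, 4, 8]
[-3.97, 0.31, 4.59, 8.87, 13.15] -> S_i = -3.97 + 4.28*i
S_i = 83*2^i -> [83, 166, 332, 664, 1328]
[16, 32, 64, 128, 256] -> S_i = 16*2^i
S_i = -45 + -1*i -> [-45, -46, -47, -48, -49]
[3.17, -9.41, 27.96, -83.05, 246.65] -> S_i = 3.17*(-2.97)^i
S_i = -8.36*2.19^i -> [-8.36, -18.31, -40.1, -87.81, -192.3]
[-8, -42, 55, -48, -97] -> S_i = Random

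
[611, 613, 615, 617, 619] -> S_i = 611 + 2*i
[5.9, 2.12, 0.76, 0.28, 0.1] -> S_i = 5.90*0.36^i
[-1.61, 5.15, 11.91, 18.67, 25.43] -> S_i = -1.61 + 6.76*i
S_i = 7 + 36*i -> [7, 43, 79, 115, 151]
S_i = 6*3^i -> [6, 18, 54, 162, 486]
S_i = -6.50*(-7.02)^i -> [-6.5, 45.63, -320.32, 2248.66, -15785.63]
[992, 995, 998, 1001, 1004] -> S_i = 992 + 3*i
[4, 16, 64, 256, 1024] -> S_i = 4*4^i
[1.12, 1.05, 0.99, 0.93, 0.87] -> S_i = 1.12*0.94^i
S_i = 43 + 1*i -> [43, 44, 45, 46, 47]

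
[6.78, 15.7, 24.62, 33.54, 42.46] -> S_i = 6.78 + 8.92*i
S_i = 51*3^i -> [51, 153, 459, 1377, 4131]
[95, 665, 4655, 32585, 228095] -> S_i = 95*7^i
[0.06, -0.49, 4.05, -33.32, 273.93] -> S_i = 0.06*(-8.22)^i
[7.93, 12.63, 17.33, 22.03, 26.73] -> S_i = 7.93 + 4.70*i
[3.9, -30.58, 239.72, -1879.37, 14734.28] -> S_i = 3.90*(-7.84)^i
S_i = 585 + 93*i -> [585, 678, 771, 864, 957]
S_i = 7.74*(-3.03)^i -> [7.74, -23.45, 71.06, -215.31, 652.4]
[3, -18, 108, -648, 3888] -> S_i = 3*-6^i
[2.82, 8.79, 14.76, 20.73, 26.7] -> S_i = 2.82 + 5.97*i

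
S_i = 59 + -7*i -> [59, 52, 45, 38, 31]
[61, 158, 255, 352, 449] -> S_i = 61 + 97*i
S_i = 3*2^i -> [3, 6, 12, 24, 48]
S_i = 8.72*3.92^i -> [8.72, 34.18, 134.0, 525.26, 2059.02]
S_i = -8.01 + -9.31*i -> [-8.01, -17.32, -26.63, -35.94, -45.25]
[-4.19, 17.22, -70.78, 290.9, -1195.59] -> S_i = -4.19*(-4.11)^i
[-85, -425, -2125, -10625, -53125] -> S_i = -85*5^i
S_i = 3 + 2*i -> [3, 5, 7, 9, 11]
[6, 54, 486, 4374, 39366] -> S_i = 6*9^i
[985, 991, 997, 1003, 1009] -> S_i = 985 + 6*i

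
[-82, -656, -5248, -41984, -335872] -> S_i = -82*8^i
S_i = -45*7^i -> [-45, -315, -2205, -15435, -108045]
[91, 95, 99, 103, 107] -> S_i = 91 + 4*i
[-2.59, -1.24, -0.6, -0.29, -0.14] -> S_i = -2.59*0.48^i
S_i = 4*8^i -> [4, 32, 256, 2048, 16384]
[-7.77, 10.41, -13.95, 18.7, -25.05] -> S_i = -7.77*(-1.34)^i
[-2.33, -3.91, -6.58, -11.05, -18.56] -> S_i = -2.33*1.68^i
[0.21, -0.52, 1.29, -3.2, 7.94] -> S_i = 0.21*(-2.48)^i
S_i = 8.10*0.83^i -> [8.1, 6.72, 5.58, 4.63, 3.84]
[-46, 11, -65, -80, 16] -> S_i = Random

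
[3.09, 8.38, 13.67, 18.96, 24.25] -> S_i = 3.09 + 5.29*i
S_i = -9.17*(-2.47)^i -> [-9.17, 22.65, -55.95, 138.18, -341.32]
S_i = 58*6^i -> [58, 348, 2088, 12528, 75168]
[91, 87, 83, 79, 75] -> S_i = 91 + -4*i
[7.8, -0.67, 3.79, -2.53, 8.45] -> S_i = Random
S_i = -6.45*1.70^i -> [-6.45, -10.96, -18.64, -31.69, -53.87]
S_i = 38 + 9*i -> [38, 47, 56, 65, 74]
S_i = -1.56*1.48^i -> [-1.56, -2.31, -3.42, -5.06, -7.48]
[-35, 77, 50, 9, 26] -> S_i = Random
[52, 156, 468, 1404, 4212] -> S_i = 52*3^i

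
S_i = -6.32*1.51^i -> [-6.32, -9.54, -14.41, -21.76, -32.86]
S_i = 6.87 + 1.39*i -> [6.87, 8.26, 9.65, 11.04, 12.43]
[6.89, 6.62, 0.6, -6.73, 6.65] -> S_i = Random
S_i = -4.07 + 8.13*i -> [-4.07, 4.06, 12.19, 20.32, 28.45]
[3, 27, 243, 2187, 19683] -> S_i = 3*9^i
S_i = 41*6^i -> [41, 246, 1476, 8856, 53136]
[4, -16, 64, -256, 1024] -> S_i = 4*-4^i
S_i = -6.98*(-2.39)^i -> [-6.98, 16.68, -39.87, 95.29, -227.74]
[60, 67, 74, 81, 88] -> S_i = 60 + 7*i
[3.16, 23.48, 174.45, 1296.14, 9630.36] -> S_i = 3.16*7.43^i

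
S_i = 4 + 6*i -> [4, 10, 16, 22, 28]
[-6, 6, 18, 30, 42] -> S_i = -6 + 12*i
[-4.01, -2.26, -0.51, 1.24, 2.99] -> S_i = -4.01 + 1.75*i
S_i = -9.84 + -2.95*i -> [-9.84, -12.79, -15.74, -18.69, -21.64]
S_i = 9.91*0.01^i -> [9.91, 0.1, 0.0, 0.0, 0.0]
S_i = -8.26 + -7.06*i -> [-8.26, -15.32, -22.38, -29.44, -36.5]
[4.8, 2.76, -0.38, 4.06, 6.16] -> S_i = Random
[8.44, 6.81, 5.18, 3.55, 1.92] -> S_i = 8.44 + -1.63*i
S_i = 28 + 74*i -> [28, 102, 176, 250, 324]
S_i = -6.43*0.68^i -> [-6.43, -4.37, -2.97, -2.02, -1.37]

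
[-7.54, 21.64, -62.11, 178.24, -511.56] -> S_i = -7.54*(-2.87)^i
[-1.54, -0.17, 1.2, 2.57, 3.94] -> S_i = -1.54 + 1.37*i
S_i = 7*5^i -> [7, 35, 175, 875, 4375]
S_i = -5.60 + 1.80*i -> [-5.6, -3.8, -2.0, -0.2, 1.6]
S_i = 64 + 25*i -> [64, 89, 114, 139, 164]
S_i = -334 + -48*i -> [-334, -382, -430, -478, -526]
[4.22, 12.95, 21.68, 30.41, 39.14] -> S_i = 4.22 + 8.73*i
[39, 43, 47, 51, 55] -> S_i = 39 + 4*i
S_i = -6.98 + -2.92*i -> [-6.98, -9.9, -12.82, -15.74, -18.66]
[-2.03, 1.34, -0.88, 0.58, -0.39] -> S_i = -2.03*(-0.66)^i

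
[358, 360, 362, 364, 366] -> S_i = 358 + 2*i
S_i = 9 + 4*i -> [9, 13, 17, 21, 25]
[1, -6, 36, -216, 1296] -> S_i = 1*-6^i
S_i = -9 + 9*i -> [-9, 0, 9, 18, 27]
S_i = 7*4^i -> [7, 28, 112, 448, 1792]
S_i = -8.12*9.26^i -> [-8.12, -75.19, -696.27, -6447.46, -59703.53]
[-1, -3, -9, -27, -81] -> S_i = -1*3^i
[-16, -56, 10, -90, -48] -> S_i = Random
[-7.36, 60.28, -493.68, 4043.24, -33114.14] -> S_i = -7.36*(-8.19)^i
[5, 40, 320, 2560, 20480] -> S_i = 5*8^i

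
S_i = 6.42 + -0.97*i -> [6.42, 5.45, 4.48, 3.51, 2.54]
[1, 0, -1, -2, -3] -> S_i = 1 + -1*i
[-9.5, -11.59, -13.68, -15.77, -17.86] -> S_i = -9.50 + -2.09*i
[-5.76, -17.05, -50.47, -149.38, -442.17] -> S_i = -5.76*2.96^i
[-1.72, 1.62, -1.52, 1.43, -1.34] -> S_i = -1.72*(-0.94)^i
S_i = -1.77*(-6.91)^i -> [-1.77, 12.23, -84.51, 583.99, -4035.39]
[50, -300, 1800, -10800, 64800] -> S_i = 50*-6^i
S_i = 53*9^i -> [53, 477, 4293, 38637, 347733]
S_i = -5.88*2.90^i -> [-5.88, -17.05, -49.45, -143.41, -415.88]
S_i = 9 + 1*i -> [9, 10, 11, 12, 13]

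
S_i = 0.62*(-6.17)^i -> [0.62, -3.83, 23.6, -145.63, 898.53]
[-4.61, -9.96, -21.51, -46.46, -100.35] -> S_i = -4.61*2.16^i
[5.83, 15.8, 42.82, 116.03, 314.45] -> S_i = 5.83*2.71^i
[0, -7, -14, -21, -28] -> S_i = 0 + -7*i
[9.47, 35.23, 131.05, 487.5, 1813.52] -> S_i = 9.47*3.72^i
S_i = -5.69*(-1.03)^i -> [-5.69, 5.86, -6.04, 6.22, -6.4]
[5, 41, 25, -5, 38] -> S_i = Random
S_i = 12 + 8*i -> [12, 20, 28, 36, 44]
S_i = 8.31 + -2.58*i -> [8.31, 5.73, 3.15, 0.57, -2.01]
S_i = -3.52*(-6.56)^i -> [-3.52, 23.09, -151.48, 993.7, -6518.66]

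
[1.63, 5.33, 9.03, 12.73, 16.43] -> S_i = 1.63 + 3.70*i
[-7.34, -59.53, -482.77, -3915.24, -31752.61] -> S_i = -7.34*8.11^i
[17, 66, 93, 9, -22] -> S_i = Random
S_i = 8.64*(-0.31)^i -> [8.64, -2.68, 0.83, -0.26, 0.08]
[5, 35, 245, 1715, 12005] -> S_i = 5*7^i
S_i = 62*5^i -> [62, 310, 1550, 7750, 38750]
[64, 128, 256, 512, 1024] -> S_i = 64*2^i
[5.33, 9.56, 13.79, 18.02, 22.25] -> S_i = 5.33 + 4.23*i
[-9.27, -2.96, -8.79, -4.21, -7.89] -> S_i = Random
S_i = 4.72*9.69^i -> [4.72, 45.74, 443.19, 4294.51, 41613.77]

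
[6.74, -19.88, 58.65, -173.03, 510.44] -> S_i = 6.74*(-2.95)^i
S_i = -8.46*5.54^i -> [-8.46, -46.87, -259.65, -1438.47, -7969.1]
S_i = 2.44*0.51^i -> [2.44, 1.24, 0.63, 0.32, 0.17]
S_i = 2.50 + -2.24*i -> [2.5, 0.26, -1.98, -4.22, -6.46]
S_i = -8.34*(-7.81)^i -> [-8.34, 65.14, -508.71, 3973.01, -31029.17]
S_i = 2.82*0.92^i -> [2.82, 2.59, 2.39, 2.2, 2.02]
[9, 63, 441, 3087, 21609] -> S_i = 9*7^i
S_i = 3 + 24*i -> [3, 27, 51, 75, 99]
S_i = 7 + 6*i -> [7, 13, 19, 25, 31]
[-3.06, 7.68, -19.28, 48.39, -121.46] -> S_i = -3.06*(-2.51)^i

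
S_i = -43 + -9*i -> [-43, -52, -61, -70, -79]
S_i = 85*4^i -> [85, 340, 1360, 5440, 21760]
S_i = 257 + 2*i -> [257, 259, 261, 263, 265]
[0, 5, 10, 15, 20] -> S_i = 0 + 5*i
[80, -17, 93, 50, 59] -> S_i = Random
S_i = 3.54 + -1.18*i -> [3.54, 2.36, 1.18, 0.0, -1.18]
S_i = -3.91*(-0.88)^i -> [-3.91, 3.44, -3.03, 2.66, -2.34]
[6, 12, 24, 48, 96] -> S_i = 6*2^i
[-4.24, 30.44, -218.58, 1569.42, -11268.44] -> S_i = -4.24*(-7.18)^i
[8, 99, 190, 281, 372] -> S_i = 8 + 91*i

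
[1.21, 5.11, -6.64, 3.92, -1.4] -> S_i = Random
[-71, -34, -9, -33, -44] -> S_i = Random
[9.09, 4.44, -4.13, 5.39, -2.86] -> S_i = Random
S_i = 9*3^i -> [9, 27, 81, 243, 729]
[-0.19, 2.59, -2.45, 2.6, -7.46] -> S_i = Random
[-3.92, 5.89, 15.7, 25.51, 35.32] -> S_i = -3.92 + 9.81*i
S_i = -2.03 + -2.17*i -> [-2.03, -4.2, -6.37, -8.54, -10.71]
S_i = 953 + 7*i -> [953, 960, 967, 974, 981]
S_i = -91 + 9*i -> [-91, -82, -73, -64, -55]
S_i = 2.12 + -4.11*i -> [2.12, -1.99, -6.1, -10.21, -14.32]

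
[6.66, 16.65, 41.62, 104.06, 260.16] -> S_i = 6.66*2.50^i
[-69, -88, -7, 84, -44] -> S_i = Random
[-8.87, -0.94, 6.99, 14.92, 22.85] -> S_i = -8.87 + 7.93*i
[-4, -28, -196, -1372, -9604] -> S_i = -4*7^i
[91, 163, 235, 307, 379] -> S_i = 91 + 72*i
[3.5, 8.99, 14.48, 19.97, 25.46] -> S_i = 3.50 + 5.49*i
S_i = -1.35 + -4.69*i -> [-1.35, -6.04, -10.73, -15.42, -20.11]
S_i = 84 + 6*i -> [84, 90, 96, 102, 108]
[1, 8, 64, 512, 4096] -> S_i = 1*8^i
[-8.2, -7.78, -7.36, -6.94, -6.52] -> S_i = -8.20 + 0.42*i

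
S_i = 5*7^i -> [5, 35, 245, 1715, 12005]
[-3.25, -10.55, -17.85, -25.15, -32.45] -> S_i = -3.25 + -7.30*i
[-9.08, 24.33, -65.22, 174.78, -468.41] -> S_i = -9.08*(-2.68)^i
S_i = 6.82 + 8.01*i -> [6.82, 14.83, 22.84, 30.85, 38.86]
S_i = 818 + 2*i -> [818, 820, 822, 824, 826]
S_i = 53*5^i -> [53, 265, 1325, 6625, 33125]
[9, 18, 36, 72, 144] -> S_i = 9*2^i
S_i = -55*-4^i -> [-55, 220, -880, 3520, -14080]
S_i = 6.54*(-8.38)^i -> [6.54, -54.81, 459.27, -3848.66, 32251.79]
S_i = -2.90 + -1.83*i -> [-2.9, -4.73, -6.56, -8.39, -10.22]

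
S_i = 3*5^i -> [3, 15, 75, 375, 1875]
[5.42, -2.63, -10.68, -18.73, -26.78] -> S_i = 5.42 + -8.05*i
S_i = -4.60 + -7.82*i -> [-4.6, -12.42, -20.24, -28.06, -35.88]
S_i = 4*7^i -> [4, 28, 196, 1372, 9604]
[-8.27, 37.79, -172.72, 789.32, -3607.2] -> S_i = -8.27*(-4.57)^i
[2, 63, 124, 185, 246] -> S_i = 2 + 61*i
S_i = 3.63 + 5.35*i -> [3.63, 8.98, 14.33, 19.68, 25.03]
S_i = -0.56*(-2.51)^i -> [-0.56, 1.41, -3.53, 8.86, -22.23]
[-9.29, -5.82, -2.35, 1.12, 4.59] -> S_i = -9.29 + 3.47*i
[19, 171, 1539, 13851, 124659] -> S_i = 19*9^i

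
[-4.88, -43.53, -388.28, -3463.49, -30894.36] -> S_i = -4.88*8.92^i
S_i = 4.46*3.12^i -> [4.46, 13.92, 43.42, 135.46, 422.62]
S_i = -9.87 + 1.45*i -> [-9.87, -8.42, -6.97, -5.52, -4.07]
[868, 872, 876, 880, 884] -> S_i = 868 + 4*i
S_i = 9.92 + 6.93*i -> [9.92, 16.85, 23.78, 30.71, 37.64]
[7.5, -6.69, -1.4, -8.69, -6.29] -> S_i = Random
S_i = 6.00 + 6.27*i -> [6.0, 12.27, 18.54, 24.81, 31.08]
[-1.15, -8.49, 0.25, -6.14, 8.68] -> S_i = Random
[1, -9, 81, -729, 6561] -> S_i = 1*-9^i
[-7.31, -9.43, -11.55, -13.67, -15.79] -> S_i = -7.31 + -2.12*i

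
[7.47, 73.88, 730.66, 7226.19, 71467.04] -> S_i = 7.47*9.89^i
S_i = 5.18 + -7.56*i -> [5.18, -2.38, -9.94, -17.5, -25.06]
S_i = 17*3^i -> [17, 51, 153, 459, 1377]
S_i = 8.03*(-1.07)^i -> [8.03, -8.59, 9.19, -9.84, 10.53]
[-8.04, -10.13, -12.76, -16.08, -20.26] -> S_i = -8.04*1.26^i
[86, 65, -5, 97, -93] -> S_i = Random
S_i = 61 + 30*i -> [61, 91, 121, 151, 181]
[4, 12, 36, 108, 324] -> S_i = 4*3^i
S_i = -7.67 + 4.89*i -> [-7.67, -2.78, 2.11, 7.0, 11.89]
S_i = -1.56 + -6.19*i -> [-1.56, -7.75, -13.94, -20.13, -26.32]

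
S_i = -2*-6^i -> [-2, 12, -72, 432, -2592]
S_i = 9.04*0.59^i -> [9.04, 5.33, 3.15, 1.86, 1.1]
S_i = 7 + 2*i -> [7, 9, 11, 13, 15]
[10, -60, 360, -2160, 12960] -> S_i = 10*-6^i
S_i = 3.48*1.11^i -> [3.48, 3.86, 4.29, 4.76, 5.28]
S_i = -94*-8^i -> [-94, 752, -6016, 48128, -385024]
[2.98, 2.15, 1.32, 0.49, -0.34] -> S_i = 2.98 + -0.83*i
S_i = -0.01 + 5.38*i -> [-0.01, 5.37, 10.75, 16.13, 21.51]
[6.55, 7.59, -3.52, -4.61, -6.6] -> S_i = Random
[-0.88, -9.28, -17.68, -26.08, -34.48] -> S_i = -0.88 + -8.40*i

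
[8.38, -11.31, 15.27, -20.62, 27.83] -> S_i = 8.38*(-1.35)^i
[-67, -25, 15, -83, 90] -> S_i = Random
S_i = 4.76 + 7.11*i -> [4.76, 11.87, 18.98, 26.09, 33.2]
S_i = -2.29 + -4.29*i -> [-2.29, -6.58, -10.87, -15.16, -19.45]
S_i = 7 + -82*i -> [7, -75, -157, -239, -321]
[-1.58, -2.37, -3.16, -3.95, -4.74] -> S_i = -1.58 + -0.79*i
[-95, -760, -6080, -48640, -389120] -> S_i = -95*8^i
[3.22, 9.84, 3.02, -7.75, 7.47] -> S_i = Random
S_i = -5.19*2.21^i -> [-5.19, -11.47, -25.35, -56.02, -123.8]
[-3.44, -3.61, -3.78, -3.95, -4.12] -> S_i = -3.44 + -0.17*i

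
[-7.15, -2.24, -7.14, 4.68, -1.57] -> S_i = Random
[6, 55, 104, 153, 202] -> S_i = 6 + 49*i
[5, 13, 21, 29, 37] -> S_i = 5 + 8*i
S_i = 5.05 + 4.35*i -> [5.05, 9.4, 13.75, 18.1, 22.45]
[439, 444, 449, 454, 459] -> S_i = 439 + 5*i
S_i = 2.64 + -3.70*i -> [2.64, -1.06, -4.76, -8.46, -12.16]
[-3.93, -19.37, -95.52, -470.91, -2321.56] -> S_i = -3.93*4.93^i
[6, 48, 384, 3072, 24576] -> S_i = 6*8^i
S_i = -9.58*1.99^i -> [-9.58, -19.06, -37.94, -75.5, -150.24]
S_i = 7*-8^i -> [7, -56, 448, -3584, 28672]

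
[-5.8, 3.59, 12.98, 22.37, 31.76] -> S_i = -5.80 + 9.39*i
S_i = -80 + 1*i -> [-80, -79, -78, -77, -76]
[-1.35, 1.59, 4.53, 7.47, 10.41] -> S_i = -1.35 + 2.94*i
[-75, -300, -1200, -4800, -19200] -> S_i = -75*4^i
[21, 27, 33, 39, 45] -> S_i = 21 + 6*i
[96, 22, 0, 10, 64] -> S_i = Random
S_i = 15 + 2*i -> [15, 17, 19, 21, 23]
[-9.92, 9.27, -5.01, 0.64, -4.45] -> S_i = Random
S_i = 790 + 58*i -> [790, 848, 906, 964, 1022]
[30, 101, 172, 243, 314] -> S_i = 30 + 71*i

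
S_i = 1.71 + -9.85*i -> [1.71, -8.14, -17.99, -27.84, -37.69]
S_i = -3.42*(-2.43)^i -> [-3.42, 8.31, -20.19, 49.07, -119.25]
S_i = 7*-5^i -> [7, -35, 175, -875, 4375]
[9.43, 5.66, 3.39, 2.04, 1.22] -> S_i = 9.43*0.60^i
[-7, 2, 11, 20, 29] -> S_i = -7 + 9*i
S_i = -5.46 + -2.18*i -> [-5.46, -7.64, -9.82, -12.0, -14.18]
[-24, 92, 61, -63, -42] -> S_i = Random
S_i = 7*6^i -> [7, 42, 252, 1512, 9072]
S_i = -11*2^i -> [-11, -22, -44, -88, -176]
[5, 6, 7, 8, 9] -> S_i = 5 + 1*i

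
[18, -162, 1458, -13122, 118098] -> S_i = 18*-9^i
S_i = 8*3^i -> [8, 24, 72, 216, 648]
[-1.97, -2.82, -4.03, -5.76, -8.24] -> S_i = -1.97*1.43^i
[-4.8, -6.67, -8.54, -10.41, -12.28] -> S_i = -4.80 + -1.87*i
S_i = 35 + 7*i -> [35, 42, 49, 56, 63]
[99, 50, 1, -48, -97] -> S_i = 99 + -49*i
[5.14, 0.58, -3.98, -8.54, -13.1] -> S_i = 5.14 + -4.56*i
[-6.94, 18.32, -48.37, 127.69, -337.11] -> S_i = -6.94*(-2.64)^i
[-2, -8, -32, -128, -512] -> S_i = -2*4^i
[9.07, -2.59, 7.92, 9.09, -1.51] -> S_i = Random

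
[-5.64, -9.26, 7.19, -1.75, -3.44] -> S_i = Random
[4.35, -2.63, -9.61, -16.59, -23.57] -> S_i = 4.35 + -6.98*i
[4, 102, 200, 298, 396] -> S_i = 4 + 98*i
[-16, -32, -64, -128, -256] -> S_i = -16*2^i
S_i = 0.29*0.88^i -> [0.29, 0.26, 0.22, 0.2, 0.17]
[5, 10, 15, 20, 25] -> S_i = 5 + 5*i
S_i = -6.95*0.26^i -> [-6.95, -1.81, -0.47, -0.12, -0.03]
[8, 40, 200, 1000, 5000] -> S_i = 8*5^i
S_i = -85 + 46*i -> [-85, -39, 7, 53, 99]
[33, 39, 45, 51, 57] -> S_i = 33 + 6*i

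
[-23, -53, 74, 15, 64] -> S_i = Random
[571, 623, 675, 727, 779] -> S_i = 571 + 52*i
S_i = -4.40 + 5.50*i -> [-4.4, 1.1, 6.6, 12.1, 17.6]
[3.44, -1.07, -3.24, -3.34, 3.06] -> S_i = Random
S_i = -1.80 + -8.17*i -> [-1.8, -9.97, -18.14, -26.31, -34.48]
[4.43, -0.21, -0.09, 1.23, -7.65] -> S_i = Random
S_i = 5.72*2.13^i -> [5.72, 12.18, 25.95, 55.28, 117.74]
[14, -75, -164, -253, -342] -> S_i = 14 + -89*i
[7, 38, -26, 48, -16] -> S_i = Random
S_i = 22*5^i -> [22, 110, 550, 2750, 13750]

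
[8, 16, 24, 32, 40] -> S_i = 8 + 8*i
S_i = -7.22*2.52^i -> [-7.22, -18.19, -45.85, -115.54, -291.17]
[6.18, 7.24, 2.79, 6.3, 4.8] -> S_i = Random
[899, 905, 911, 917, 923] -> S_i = 899 + 6*i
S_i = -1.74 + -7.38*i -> [-1.74, -9.12, -16.5, -23.88, -31.26]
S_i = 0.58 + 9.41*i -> [0.58, 9.99, 19.4, 28.81, 38.22]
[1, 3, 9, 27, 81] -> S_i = 1*3^i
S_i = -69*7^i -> [-69, -483, -3381, -23667, -165669]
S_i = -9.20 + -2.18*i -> [-9.2, -11.38, -13.56, -15.74, -17.92]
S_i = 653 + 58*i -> [653, 711, 769, 827, 885]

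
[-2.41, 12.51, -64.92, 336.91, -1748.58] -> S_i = -2.41*(-5.19)^i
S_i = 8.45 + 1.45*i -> [8.45, 9.9, 11.35, 12.8, 14.25]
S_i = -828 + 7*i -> [-828, -821, -814, -807, -800]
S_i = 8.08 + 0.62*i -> [8.08, 8.7, 9.32, 9.94, 10.56]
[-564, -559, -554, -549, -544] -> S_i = -564 + 5*i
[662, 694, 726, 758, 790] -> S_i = 662 + 32*i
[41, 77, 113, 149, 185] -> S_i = 41 + 36*i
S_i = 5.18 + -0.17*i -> [5.18, 5.01, 4.84, 4.67, 4.5]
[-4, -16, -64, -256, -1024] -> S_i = -4*4^i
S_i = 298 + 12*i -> [298, 310, 322, 334, 346]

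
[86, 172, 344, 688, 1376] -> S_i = 86*2^i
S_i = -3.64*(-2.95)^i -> [-3.64, 10.74, -31.68, 93.45, -275.67]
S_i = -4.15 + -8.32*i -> [-4.15, -12.47, -20.79, -29.11, -37.43]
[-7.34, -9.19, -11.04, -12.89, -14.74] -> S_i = -7.34 + -1.85*i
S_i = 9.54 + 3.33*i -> [9.54, 12.87, 16.2, 19.53, 22.86]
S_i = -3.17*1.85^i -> [-3.17, -5.86, -10.85, -20.07, -37.13]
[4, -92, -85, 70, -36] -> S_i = Random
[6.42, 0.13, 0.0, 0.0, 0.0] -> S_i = 6.42*0.02^i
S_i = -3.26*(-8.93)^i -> [-3.26, 29.11, -259.97, 2321.52, -20731.15]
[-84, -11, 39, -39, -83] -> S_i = Random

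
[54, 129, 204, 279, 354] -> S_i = 54 + 75*i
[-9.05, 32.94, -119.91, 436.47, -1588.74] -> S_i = -9.05*(-3.64)^i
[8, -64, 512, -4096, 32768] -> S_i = 8*-8^i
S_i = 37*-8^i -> [37, -296, 2368, -18944, 151552]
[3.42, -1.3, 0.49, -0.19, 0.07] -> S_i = 3.42*(-0.38)^i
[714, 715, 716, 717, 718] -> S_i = 714 + 1*i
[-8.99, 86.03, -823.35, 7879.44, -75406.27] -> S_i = -8.99*(-9.57)^i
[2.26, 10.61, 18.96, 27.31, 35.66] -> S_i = 2.26 + 8.35*i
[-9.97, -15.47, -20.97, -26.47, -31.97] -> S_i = -9.97 + -5.50*i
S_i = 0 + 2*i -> [0, 2, 4, 6, 8]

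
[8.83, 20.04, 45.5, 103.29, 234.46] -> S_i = 8.83*2.27^i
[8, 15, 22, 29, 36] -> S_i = 8 + 7*i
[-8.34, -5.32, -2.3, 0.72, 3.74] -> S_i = -8.34 + 3.02*i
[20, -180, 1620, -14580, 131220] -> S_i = 20*-9^i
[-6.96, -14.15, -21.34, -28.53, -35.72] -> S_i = -6.96 + -7.19*i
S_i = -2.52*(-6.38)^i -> [-2.52, 16.08, -102.58, 654.43, -4175.26]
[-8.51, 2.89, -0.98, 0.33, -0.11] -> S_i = -8.51*(-0.34)^i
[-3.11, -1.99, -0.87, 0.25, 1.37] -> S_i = -3.11 + 1.12*i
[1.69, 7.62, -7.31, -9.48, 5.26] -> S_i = Random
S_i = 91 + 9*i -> [91, 100, 109, 118, 127]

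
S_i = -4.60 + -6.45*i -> [-4.6, -11.05, -17.5, -23.95, -30.4]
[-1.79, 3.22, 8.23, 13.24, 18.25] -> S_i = -1.79 + 5.01*i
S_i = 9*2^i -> [9, 18, 36, 72, 144]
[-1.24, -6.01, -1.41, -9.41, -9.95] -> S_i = Random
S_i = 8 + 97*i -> [8, 105, 202, 299, 396]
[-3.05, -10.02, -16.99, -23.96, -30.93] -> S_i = -3.05 + -6.97*i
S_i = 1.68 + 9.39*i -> [1.68, 11.07, 20.46, 29.85, 39.24]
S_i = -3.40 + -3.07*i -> [-3.4, -6.47, -9.54, -12.61, -15.68]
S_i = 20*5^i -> [20, 100, 500, 2500, 12500]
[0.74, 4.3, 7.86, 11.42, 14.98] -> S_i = 0.74 + 3.56*i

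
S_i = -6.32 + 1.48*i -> [-6.32, -4.84, -3.36, -1.88, -0.4]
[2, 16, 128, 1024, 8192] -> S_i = 2*8^i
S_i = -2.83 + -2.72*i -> [-2.83, -5.55, -8.27, -10.99, -13.71]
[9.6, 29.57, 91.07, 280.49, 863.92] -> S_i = 9.60*3.08^i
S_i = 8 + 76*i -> [8, 84, 160, 236, 312]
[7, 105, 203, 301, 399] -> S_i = 7 + 98*i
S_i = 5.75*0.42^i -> [5.75, 2.42, 1.01, 0.43, 0.18]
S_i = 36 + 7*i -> [36, 43, 50, 57, 64]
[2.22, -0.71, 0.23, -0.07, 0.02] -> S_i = 2.22*(-0.32)^i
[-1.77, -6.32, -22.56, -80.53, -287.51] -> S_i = -1.77*3.57^i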